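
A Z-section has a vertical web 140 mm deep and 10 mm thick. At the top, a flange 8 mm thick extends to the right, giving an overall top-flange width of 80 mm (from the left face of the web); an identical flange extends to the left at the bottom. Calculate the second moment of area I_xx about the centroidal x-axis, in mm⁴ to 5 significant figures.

I_xx ≈ 7.1714 × 10⁶ mm⁴

Decompose the section into non-overlapping parts with the origin at the bottom-left of its bounding rectangle.
Web: 10 × 140, A = 1 400 mm², y = 70 mm, Ī = 2 286 667 mm⁴.
Top flange (beyond web): 70 × 8, A = 560 mm², y = 136 mm, Ī = 2986.667 mm⁴.
Bottom flange (beyond web): 70 × 8, A = 560 mm², y = 4 mm, Ī = 2986.667 mm⁴.
Centroid: ȳ = ΣA·y / ΣA = 70 mm.
Transfer each piece to the centroidal x-axis using Ī + A·d² with d = y − 70:
  web: d = 0 mm → contributes +2 286 667 mm⁴
  top flange (beyond web): d = 66 mm → contributes +2 442 347 mm⁴
  bottom flange (beyond web): d = -66 mm → contributes +2 442 347 mm⁴
Total I = 7 171 360 mm⁴.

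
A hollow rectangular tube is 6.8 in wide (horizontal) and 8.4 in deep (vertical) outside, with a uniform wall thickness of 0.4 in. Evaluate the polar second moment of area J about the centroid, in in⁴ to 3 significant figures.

Break the section into simple shapes (no overlaps), measuring from the bottom-left corner of the bounding box.
Outer rectangle: 6.8 × 8.4, A = 57.12 in², y = 4.2 in, Ī = 335.87 in⁴.
Inner void (subtracted): 6 × 7.6, A = 45.6 in², y = 4.2 in, Ī = 219.49 in⁴.
By symmetry the centroid is at mid-height, ȳ = 4.2 in.
All pieces are centred on the centroidal x-axis, so I = ΣĪ (holes subtracted) = 116.38 in⁴.
Repeating about the centroidal y-axis gives I_y = 83.302 in⁴.
Polar second moment: J = I_x + I_y = 199.68 in⁴.

J ≈ 200 in⁴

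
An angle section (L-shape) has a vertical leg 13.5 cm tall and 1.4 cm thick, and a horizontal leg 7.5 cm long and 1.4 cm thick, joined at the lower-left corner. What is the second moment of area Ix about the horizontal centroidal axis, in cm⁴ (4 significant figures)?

Split into non-overlapping primitives; take the origin at the lower-left of the bounding box.
Vertical leg: 1.4 × 13.5, A = 18.9 cm², y = 6.75 cm, Ī = 287.044 cm⁴.
Horizontal leg (remainder): 6.1 × 1.4, A = 8.54 cm², y = 0.7 cm, Ī = 1.39487 cm⁴.
Centroid: ȳ = ΣA·y / ΣA = 4.86709 cm.
Transfer each piece to the horizontal centroidal axis using Ī + A·d² with d = y − 4.86709:
  vertical leg: d = 1.88291 cm → contributes +354.051 cm⁴
  horizontal leg (remainder): d = -4.16709 cm → contributes +149.689 cm⁴
Total I = 503.74 cm⁴.

Ix ≈ 503.7 cm⁴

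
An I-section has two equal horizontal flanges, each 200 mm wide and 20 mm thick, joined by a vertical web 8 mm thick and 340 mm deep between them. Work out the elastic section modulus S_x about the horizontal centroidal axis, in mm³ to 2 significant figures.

S_x ≈ 1.5 × 10⁶ mm³

Decompose the section into non-overlapping parts with the origin at the bottom-left of its bounding rectangle.
Bottom flange: 200 × 20, A = 4 000 mm², y = 10 mm, Ī = 133 333 mm⁴.
Web: 8 × 340, A = 2 720 mm², y = 190 mm, Ī = 26 202 667 mm⁴.
Top flange: 200 × 20, A = 4 000 mm², y = 370 mm, Ī = 133 333 mm⁴.
By symmetry the centroid is at mid-height, ȳ = 190 mm.
Transfer each piece to the horizontal centroidal axis using Ī + A·d² with d = y − 190:
  bottom flange: d = -180 mm → contributes +129 733 333 mm⁴
  web: d = 0 mm → contributes +26 202 667 mm⁴
  top flange: d = 180 mm → contributes +129 733 333 mm⁴
Total I = 285 669 333 mm⁴.
Extreme fibre distance c = 190 mm; S = I/c = 1 503 523 mm³.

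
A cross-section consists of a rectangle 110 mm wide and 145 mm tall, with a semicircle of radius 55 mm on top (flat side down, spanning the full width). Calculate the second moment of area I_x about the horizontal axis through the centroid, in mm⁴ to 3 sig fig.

I_x ≈ 6.26 × 10⁷ mm⁴

Decompose the section into non-overlapping parts with the origin at the bottom-left of its bounding rectangle.
Rectangular body: 110 × 145, A = 15 950 mm², y = 72.5 mm, Ī = 27 945 729 mm⁴.
Semicircular cap: semicircle r = 55, A = 4751.7 mm², y = 168.34 mm, Ī = 1 004 345 mm⁴.
Centroid: ȳ = ΣA·y / ΣA = 94.499 mm.
Transfer each piece to the horizontal axis through the centroid using Ī + A·d² with d = y − 94.499:
  rectangular body: d = -21.999 mm → contributes +35 664 697 mm⁴
  semicircular cap: d = 73.844 mm → contributes +26 914 776 mm⁴
Total I = 62 579 473 mm⁴.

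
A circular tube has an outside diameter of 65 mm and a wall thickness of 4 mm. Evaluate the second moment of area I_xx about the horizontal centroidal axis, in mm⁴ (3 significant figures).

I_xx ≈ 3.58 × 10⁵ mm⁴

Treat the section as a set of non-overlapping primitives; coordinates are from the bounding-box lower-left.
Outer circle: ⌀65, A = 3318.3 mm², y = 32.5 mm, Ī = 876 241 mm⁴.
Bore (subtracted): ⌀57, A = 2551.8 mm², y = 32.5 mm, Ī = 518 166 mm⁴.
By symmetry the centroid is at mid-height, ȳ = 32.5 mm.
All pieces are centred on the horizontal centroidal axis, so I = ΣĪ (holes subtracted) = 358 074 mm⁴.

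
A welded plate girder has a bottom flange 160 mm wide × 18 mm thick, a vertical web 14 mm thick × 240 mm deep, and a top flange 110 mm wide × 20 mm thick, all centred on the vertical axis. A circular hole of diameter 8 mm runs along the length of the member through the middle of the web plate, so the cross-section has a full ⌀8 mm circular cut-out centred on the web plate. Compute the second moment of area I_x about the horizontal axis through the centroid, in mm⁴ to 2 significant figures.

Decompose the section into non-overlapping parts with the origin at the bottom-left of its bounding rectangle.
Bottom plate: 160 × 18, A = 2 880 mm², y = 9 mm, Ī = 77 760 mm⁴.
Web plate: 14 × 240, A = 3 360 mm², y = 138 mm, Ī = 16 128 000 mm⁴.
Top plate: 110 × 20, A = 2 200 mm², y = 268 mm, Ī = 73 333 mm⁴.
Hole (subtracted): ⌀8, A = 50.27 mm², y = 138 mm, Ī = 201.1 mm⁴.
Centroid: ȳ = ΣA·y / ΣA = 127.8 mm.
Transfer each piece to the horizontal axis through the centroid using Ī + A·d² with d = y − 127.8:
  bottom plate: d = -118.8 mm → contributes +40 728 977 mm⁴
  web plate: d = 10.19 mm → contributes +16 477 123 mm⁴
  top plate: d = 140.2 mm → contributes +43 312 556 mm⁴
  hole: d = 10.19 mm → contributes −5 424 mm⁴
Total I = 100 513 232 mm⁴.

I_x ≈ 1.0 × 10⁸ mm⁴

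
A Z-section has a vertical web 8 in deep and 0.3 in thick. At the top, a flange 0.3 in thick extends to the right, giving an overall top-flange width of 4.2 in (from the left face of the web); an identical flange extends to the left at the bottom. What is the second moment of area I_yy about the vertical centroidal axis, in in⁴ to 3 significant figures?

Split into non-overlapping primitives; take the origin at the lower-left of the bounding box.
Web: 0.3 × 8, A = 2.4 in², x = 4.05 in, Ī = 0.018 in⁴.
Top flange (beyond web): 3.9 × 0.3, A = 1.17 in², x = 6.15 in, Ī = 1.483 in⁴.
Bottom flange (beyond web): 3.9 × 0.3, A = 1.17 in², x = 1.95 in, Ī = 1.483 in⁴.
Centroid: x̄ = ΣA·x / ΣA = 4.05 in.
Transfer each piece to the vertical centroidal axis using Ī + A·d² with d = x − 4.05:
  web: d = 0 in → contributes +0.018 in⁴
  top flange (beyond web): d = 2.1 in → contributes +6.6427 in⁴
  bottom flange (beyond web): d = -2.1 in → contributes +6.6427 in⁴
Total I = 13.303 in⁴.

I_yy ≈ 13.3 in⁴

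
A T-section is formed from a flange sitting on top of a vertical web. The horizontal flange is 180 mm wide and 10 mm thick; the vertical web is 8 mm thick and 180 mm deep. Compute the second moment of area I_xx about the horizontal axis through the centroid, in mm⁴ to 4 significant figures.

Treat the section as a set of non-overlapping primitives; coordinates are from the bounding-box lower-left.
Flange: 180 × 10, A = 1 800 mm², y = 185 mm, Ī = 15 000 mm⁴.
Web: 8 × 180, A = 1 440 mm², y = 90 mm, Ī = 3 888 000 mm⁴.
Centroid: ȳ = ΣA·y / ΣA = 142.778 mm.
Transfer each piece to the horizontal axis through the centroid using Ī + A·d² with d = y − 142.778:
  flange: d = 42.2222 mm → contributes +3 223 889 mm⁴
  web: d = -52.7778 mm → contributes +7 899 111 mm⁴
Total I = 11 123 000 mm⁴.

I_xx ≈ 1.112 × 10⁷ mm⁴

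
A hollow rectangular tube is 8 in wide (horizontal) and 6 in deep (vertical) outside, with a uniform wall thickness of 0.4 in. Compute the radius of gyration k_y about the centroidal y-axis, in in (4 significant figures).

Split into non-overlapping primitives; take the origin at the lower-left of the bounding box.
Outer rectangle: 8 × 6, A = 48 in², x = 4 in, Ī = 256 in⁴.
Inner void (subtracted): 7.2 × 5.2, A = 37.44 in², x = 4 in, Ī = 161.741 in⁴.
By symmetry the centroid is at mid-width, x̄ = 4 in.
All pieces are centred on the centroidal y-axis, so I = ΣĪ (holes subtracted) = 94.2592 in⁴.
Radius of gyration: k = √(I/A) = √(94.2592 / 10.56) = 2.98765 in.

k_y ≈ 2.988 in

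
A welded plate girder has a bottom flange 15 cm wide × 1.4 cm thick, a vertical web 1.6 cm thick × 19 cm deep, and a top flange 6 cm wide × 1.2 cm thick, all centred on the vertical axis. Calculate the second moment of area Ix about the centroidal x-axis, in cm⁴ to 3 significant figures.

Split into non-overlapping primitives; take the origin at the lower-left of the bounding box.
Bottom plate: 15 × 1.4, A = 21 cm², y = 0.7 cm, Ī = 3.43 cm⁴.
Web plate: 1.6 × 19, A = 30.4 cm², y = 10.9 cm, Ī = 914.53 cm⁴.
Top plate: 6 × 1.2, A = 7.2 cm², y = 21 cm, Ī = 0.864 cm⁴.
Centroid: ȳ = ΣA·y / ΣA = 8.4857 cm.
Transfer each piece to the centroidal x-axis using Ī + A·d² with d = y − 8.4857:
  bottom plate: d = -7.7857 cm → contributes +1276.4 cm⁴
  web plate: d = 2.4143 cm → contributes +1091.7 cm⁴
  top plate: d = 12.514 cm → contributes +1128.4 cm⁴
Total I = 3496.6 cm⁴.

Ix ≈ 3500 cm⁴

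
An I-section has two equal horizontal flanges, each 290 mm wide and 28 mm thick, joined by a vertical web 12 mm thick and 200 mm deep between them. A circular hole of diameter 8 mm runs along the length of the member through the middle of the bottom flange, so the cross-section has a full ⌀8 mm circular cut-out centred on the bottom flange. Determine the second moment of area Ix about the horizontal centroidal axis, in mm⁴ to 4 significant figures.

Ix ≈ 2.195 × 10⁸ mm⁴

Treat the section as a set of non-overlapping primitives; coordinates are from the bounding-box lower-left.
Bottom flange: 290 × 28, A = 8 120 mm², y = 14 mm, Ī = 530 507 mm⁴.
Web: 12 × 200, A = 2 400 mm², y = 128 mm, Ī = 8 000 000 mm⁴.
Top flange: 290 × 28, A = 8 120 mm², y = 242 mm, Ī = 530 507 mm⁴.
Hole (subtracted): ⌀8, A = 50.2655 mm², y = 14 mm, Ī = 201.062 mm⁴.
Centroid: ȳ = ΣA·y / ΣA = 128.308 mm.
Transfer each piece to the horizontal centroidal axis using Ī + A·d² with d = y − 128.308:
  bottom flange: d = -114.308 mm → contributes +106 629 478 mm⁴
  web: d = -0.308249 mm → contributes +8 000 228 mm⁴
  top flange: d = 113.692 mm → contributes +105 488 119 mm⁴
  hole: d = -114.308 mm → contributes −656 989 mm⁴
Total I = 219 460 836 mm⁴.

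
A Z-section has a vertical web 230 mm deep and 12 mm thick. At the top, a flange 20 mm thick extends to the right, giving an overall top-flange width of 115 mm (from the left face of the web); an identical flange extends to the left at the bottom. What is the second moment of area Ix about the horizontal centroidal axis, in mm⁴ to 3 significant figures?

Treat the section as a set of non-overlapping primitives; coordinates are from the bounding-box lower-left.
Web: 12 × 230, A = 2 760 mm², y = 115 mm, Ī = 12 167 000 mm⁴.
Top flange (beyond web): 103 × 20, A = 2 060 mm², y = 220 mm, Ī = 68 667 mm⁴.
Bottom flange (beyond web): 103 × 20, A = 2 060 mm², y = 10 mm, Ī = 68 667 mm⁴.
Centroid: ȳ = ΣA·y / ΣA = 115 mm.
Transfer each piece to the horizontal centroidal axis using Ī + A·d² with d = y − 115:
  web: d = 0 mm → contributes +12 167 000 mm⁴
  top flange (beyond web): d = 105 mm → contributes +22 780 167 mm⁴
  bottom flange (beyond web): d = -105 mm → contributes +22 780 167 mm⁴
Total I = 57 727 333 mm⁴.

Ix ≈ 5.77 × 10⁷ mm⁴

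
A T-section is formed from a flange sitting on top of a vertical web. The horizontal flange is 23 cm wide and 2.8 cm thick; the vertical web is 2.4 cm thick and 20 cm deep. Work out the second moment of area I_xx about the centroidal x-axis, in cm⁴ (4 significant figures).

Split into non-overlapping primitives; take the origin at the lower-left of the bounding box.
Flange: 23 × 2.8, A = 64.4 cm², y = 21.4 cm, Ī = 42.0747 cm⁴.
Web: 2.4 × 20, A = 48 cm², y = 10 cm, Ī = 1 600 cm⁴.
Centroid: ȳ = ΣA·y / ΣA = 16.5317 cm.
Transfer each piece to the centroidal x-axis using Ī + A·d² with d = y − 16.5317:
  flange: d = 4.86833 cm → contributes +1568.39 cm⁴
  web: d = -6.53167 cm → contributes +3647.81 cm⁴
Total I = 5216.21 cm⁴.

I_xx ≈ 5216 cm⁴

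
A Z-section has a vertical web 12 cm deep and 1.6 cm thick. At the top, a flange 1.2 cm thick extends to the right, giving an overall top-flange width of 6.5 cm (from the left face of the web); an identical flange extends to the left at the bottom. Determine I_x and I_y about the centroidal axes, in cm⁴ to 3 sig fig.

Split into non-overlapping primitives; take the origin at the lower-left of the bounding box.
Web: 1.6 × 12, A = 19.2 cm², y = 6 cm, Ī = 230.4 cm⁴.
Top flange (beyond web): 4.9 × 1.2, A = 5.88 cm², y = 11.4 cm, Ī = 0.7056 cm⁴.
Bottom flange (beyond web): 4.9 × 1.2, A = 5.88 cm², y = 0.6 cm, Ī = 0.7056 cm⁴.
Centroid: ȳ = ΣA·y / ΣA = 6 cm.
Transfer each piece to the centroidal x-axis using Ī + A·d² with d = y − 6:
  web: d = 0 cm → contributes +230.4 cm⁴
  top flange (beyond web): d = 5.4 cm → contributes +172.17 cm⁴
  bottom flange (beyond web): d = -5.4 cm → contributes +172.17 cm⁴
Total I = 574.73 cm⁴.
For the y-axis: x̄ = 5.7 cm.
Repeating about the centroidal y-axis gives I_y = 151.84 cm⁴.

I_x ≈ 575 cm⁴, I_y ≈ 152 cm⁴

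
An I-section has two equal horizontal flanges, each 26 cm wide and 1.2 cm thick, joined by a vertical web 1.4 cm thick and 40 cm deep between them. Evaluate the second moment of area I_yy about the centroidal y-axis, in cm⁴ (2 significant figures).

I_yy ≈ 3500 cm⁴

Split into non-overlapping primitives; take the origin at the lower-left of the bounding box.
Bottom flange: 26 × 1.2, A = 31.2 cm², x = 13 cm, Ī = 1 758 cm⁴.
Web: 1.4 × 40, A = 56 cm², x = 13 cm, Ī = 9.147 cm⁴.
Top flange: 26 × 1.2, A = 31.2 cm², x = 13 cm, Ī = 1 758 cm⁴.
By symmetry the centroid is at mid-width, x̄ = 13 cm.
All pieces are centred on the centroidal y-axis, so I = ΣĪ = 3 524 cm⁴.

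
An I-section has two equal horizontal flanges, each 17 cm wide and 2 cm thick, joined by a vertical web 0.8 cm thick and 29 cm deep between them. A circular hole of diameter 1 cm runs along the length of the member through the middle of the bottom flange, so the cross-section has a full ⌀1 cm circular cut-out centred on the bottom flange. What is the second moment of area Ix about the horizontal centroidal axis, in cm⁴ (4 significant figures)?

Break the section into simple shapes (no overlaps), measuring from the bottom-left corner of the bounding box.
Bottom flange: 17 × 2, A = 34 cm², y = 1 cm, Ī = 11.3333 cm⁴.
Web: 0.8 × 29, A = 23.2 cm², y = 16.5 cm, Ī = 1625.93 cm⁴.
Top flange: 17 × 2, A = 34 cm², y = 32 cm, Ī = 11.3333 cm⁴.
Hole (subtracted): ⌀1, A = 0.785398 cm², y = 1 cm, Ī = 0.0490874 cm⁴.
Centroid: ȳ = ΣA·y / ΣA = 16.6346 cm.
Transfer each piece to the horizontal centroidal axis using Ī + A·d² with d = y − 16.6346:
  bottom flange: d = -15.6346 cm → contributes +8322.36 cm⁴
  web: d = -0.134643 cm → contributes +1626.35 cm⁴
  top flange: d = 15.3654 cm → contributes +8038.54 cm⁴
  hole: d = -15.6346 cm → contributes −192.033 cm⁴
Total I = 17795.2 cm⁴.

Ix ≈ 1.780 × 10⁴ cm⁴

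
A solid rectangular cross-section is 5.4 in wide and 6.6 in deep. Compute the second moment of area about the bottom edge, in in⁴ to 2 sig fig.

I_base ≈ 520 in⁴

The section: 5.4 × 6.6, A = 35.64 in², y = 3.3 in, Ī = 129.4 in⁴.
Transfer it to the base of the section using Ī + A·d² with d = y − 0:
  the section: d = 3.3 in → contributes +517.5 in⁴
Total I = 517.5 in⁴.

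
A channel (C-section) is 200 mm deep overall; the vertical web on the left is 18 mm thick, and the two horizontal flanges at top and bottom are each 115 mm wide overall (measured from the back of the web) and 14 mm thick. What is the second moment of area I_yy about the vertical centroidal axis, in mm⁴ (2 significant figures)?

I_yy ≈ 7.3 × 10⁶ mm⁴

Break the section into simple shapes (no overlaps), measuring from the bottom-left corner of the bounding box.
Web: 18 × 200, A = 3 600 mm², x = 9 mm, Ī = 97 200 mm⁴.
Top flange (beyond web): 97 × 14, A = 1 358 mm², x = 66.5 mm, Ī = 1 064 785 mm⁴.
Bottom flange (beyond web): 97 × 14, A = 1 358 mm², x = 66.5 mm, Ī = 1 064 785 mm⁴.
Centroid: x̄ = ΣA·x / ΣA = 33.73 mm.
Transfer each piece to the vertical centroidal axis using Ī + A·d² with d = x − 33.73:
  web: d = -24.73 mm → contributes +2 298 167 mm⁴
  top flange (beyond web): d = 32.77 mm → contributes +2 523 452 mm⁴
  bottom flange (beyond web): d = 32.77 mm → contributes +2 523 452 mm⁴
Total I = 7 345 071 mm⁴.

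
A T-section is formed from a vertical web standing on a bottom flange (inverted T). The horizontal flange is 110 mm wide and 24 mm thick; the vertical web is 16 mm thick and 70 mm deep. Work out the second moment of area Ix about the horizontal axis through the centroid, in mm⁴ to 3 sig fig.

Treat the section as a set of non-overlapping primitives; coordinates are from the bounding-box lower-left.
Flange: 110 × 24, A = 2 640 mm², y = 12 mm, Ī = 126 720 mm⁴.
Web: 16 × 70, A = 1 120 mm², y = 59 mm, Ī = 457 333 mm⁴.
Centroid: ȳ = ΣA·y / ΣA = 26 mm.
Transfer each piece to the horizontal axis through the centroid using Ī + A·d² with d = y − 26:
  flange: d = -14 mm → contributes +644 160 mm⁴
  web: d = 33 mm → contributes +1 677 013 mm⁴
Total I = 2 321 173 mm⁴.

Ix ≈ 2.32 × 10⁶ mm⁴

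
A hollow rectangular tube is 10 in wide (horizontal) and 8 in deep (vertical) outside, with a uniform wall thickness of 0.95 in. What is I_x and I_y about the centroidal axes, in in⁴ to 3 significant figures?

Split into non-overlapping primitives; take the origin at the lower-left of the bounding box.
Outer rectangle: 10 × 8, A = 80 in², y = 4 in, Ī = 426.67 in⁴.
Inner void (subtracted): 8.1 × 6.1, A = 49.41 in², y = 4 in, Ī = 153.21 in⁴.
By symmetry the centroid is at mid-height, ȳ = 4 in.
All pieces are centred on the centroidal x-axis, so I = ΣĪ (holes subtracted) = 273.45 in⁴.
Repeating about the centroidal y-axis gives I_y = 396.52 in⁴.

I_x ≈ 273 in⁴, I_y ≈ 397 in⁴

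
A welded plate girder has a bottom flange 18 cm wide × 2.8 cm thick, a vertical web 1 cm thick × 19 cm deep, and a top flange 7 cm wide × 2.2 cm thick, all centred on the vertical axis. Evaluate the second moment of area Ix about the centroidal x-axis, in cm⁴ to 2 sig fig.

Ix ≈ 6600 cm⁴

Treat the section as a set of non-overlapping primitives; coordinates are from the bounding-box lower-left.
Bottom plate: 18 × 2.8, A = 50.4 cm², y = 1.4 cm, Ī = 32.93 cm⁴.
Web plate: 1 × 19, A = 19 cm², y = 12.3 cm, Ī = 571.6 cm⁴.
Top plate: 7 × 2.2, A = 15.4 cm², y = 22.9 cm, Ī = 6.211 cm⁴.
Centroid: ȳ = ΣA·y / ΣA = 7.747 cm.
Transfer each piece to the centroidal x-axis using Ī + A·d² with d = y − 7.747:
  bottom plate: d = -6.347 cm → contributes +2 063 cm⁴
  web plate: d = 4.553 cm → contributes +965.5 cm⁴
  top plate: d = 15.15 cm → contributes +3 542 cm⁴
Total I = 6 571 cm⁴.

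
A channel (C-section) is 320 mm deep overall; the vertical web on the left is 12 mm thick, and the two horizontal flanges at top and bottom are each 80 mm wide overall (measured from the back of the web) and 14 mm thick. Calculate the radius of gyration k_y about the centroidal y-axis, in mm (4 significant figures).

k_y ≈ 22.14 mm

Split into non-overlapping primitives; take the origin at the lower-left of the bounding box.
Web: 12 × 320, A = 3 840 mm², x = 6 mm, Ī = 46 080 mm⁴.
Top flange (beyond web): 68 × 14, A = 952 mm², x = 46 mm, Ī = 366 837 mm⁴.
Bottom flange (beyond web): 68 × 14, A = 952 mm², x = 46 mm, Ī = 366 837 mm⁴.
Centroid: x̄ = ΣA·x / ΣA = 19.2591 mm.
Transfer each piece to the centroidal y-axis using Ī + A·d² with d = x − 19.2591:
  web: d = -13.2591 mm → contributes +721 162 mm⁴
  top flange (beyond web): d = 26.7409 mm → contributes +1 047 592 mm⁴
  bottom flange (beyond web): d = 26.7409 mm → contributes +1 047 592 mm⁴
Total I = 2 816 345 mm⁴.
Radius of gyration: k = √(I/A) = √(2 816 345 / 5 744) = 22.143 mm.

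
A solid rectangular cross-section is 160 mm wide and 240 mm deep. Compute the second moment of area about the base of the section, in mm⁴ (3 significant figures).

The section: 160 × 240, A = 38 400 mm², y = 120 mm, Ī = 184 320 000 mm⁴.
Transfer it to the bottom edge using Ī + A·d² with d = y − 0:
  the section: d = 120 mm → contributes +737 280 000 mm⁴
Total I = 737 280 000 mm⁴.

I_base ≈ 7.37 × 10⁸ mm⁴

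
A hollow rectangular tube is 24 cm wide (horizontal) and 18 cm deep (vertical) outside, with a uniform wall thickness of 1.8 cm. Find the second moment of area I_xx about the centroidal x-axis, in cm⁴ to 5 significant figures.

Decompose the section into non-overlapping parts with the origin at the bottom-left of its bounding rectangle.
Outer rectangle: 24 × 18, A = 432 cm², y = 9 cm, Ī = 11 664 cm⁴.
Inner void (subtracted): 20.4 × 14.4, A = 293.76 cm², y = 9 cm, Ī = 5076.173 cm⁴.
By symmetry the centroid is at mid-height, ȳ = 9 cm.
All pieces are centred on the centroidal x-axis, so I = ΣĪ (holes subtracted) = 6587.827 cm⁴.

I_xx ≈ 6587.8 cm⁴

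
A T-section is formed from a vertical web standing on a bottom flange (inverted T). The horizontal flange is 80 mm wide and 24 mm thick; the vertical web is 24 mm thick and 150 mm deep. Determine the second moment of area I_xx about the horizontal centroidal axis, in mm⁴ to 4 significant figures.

Decompose the section into non-overlapping parts with the origin at the bottom-left of its bounding rectangle.
Flange: 80 × 24, A = 1 920 mm², y = 12 mm, Ī = 92 160 mm⁴.
Web: 24 × 150, A = 3 600 mm², y = 99 mm, Ī = 6 750 000 mm⁴.
Centroid: ȳ = ΣA·y / ΣA = 68.7391 mm.
Transfer each piece to the horizontal centroidal axis using Ī + A·d² with d = y − 68.7391:
  flange: d = -56.7391 mm → contributes +6 273 272 mm⁴
  web: d = 30.2609 mm → contributes +10 046 593 mm⁴
Total I = 16 319 864 mm⁴.

I_xx ≈ 1.632 × 10⁷ mm⁴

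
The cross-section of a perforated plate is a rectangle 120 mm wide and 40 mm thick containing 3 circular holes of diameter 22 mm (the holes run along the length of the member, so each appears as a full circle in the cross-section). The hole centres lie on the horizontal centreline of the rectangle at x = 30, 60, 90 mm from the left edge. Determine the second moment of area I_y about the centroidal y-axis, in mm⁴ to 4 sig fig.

Split into non-overlapping primitives; take the origin at the lower-left of the bounding box.
Plate: 120 × 40, A = 4 800 mm², x = 60 mm, Ī = 5 760 000 mm⁴.
Hole 1 (subtracted): ⌀22, A = 380.133 mm², x = 30 mm, Ī = 11 499 mm⁴.
Hole 2 (subtracted): ⌀22, A = 380.133 mm², x = 60 mm, Ī = 11 499 mm⁴.
Hole 3 (subtracted): ⌀22, A = 380.133 mm², x = 90 mm, Ī = 11 499 mm⁴.
By symmetry the centroid is at mid-width, x̄ = 60 mm.
Transfer each piece to the centroidal y-axis using Ī + A·d² with d = x − 60:
  plate: d = 0 mm → contributes +5 760 000 mm⁴
  hole 1: d = -30 mm → contributes −353 618 mm⁴
  hole 2: d = 0 mm → contributes −11 499 mm⁴
  hole 3: d = 30 mm → contributes −353 618 mm⁴
Total I = 5 041 264 mm⁴.

I_y ≈ 5.041 × 10⁶ mm⁴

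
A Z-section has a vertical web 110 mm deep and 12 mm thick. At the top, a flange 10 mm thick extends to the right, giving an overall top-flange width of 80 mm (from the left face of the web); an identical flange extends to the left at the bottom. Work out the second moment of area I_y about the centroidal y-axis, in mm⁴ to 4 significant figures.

Break the section into simple shapes (no overlaps), measuring from the bottom-left corner of the bounding box.
Web: 12 × 110, A = 1 320 mm², x = 74 mm, Ī = 15 840 mm⁴.
Top flange (beyond web): 68 × 10, A = 680 mm², x = 114 mm, Ī = 262 027 mm⁴.
Bottom flange (beyond web): 68 × 10, A = 680 mm², x = 34 mm, Ī = 262 027 mm⁴.
Centroid: x̄ = ΣA·x / ΣA = 74 mm.
Transfer each piece to the centroidal y-axis using Ī + A·d² with d = x − 74:
  web: d = 0 mm → contributes +15 840 mm⁴
  top flange (beyond web): d = 40 mm → contributes +1 350 027 mm⁴
  bottom flange (beyond web): d = -40 mm → contributes +1 350 027 mm⁴
Total I = 2 715 893 mm⁴.

I_y ≈ 2.716 × 10⁶ mm⁴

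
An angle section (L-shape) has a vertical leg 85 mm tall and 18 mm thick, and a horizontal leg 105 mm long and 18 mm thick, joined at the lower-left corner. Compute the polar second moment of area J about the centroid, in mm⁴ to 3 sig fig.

J ≈ 4.99 × 10⁶ mm⁴

Treat the section as a set of non-overlapping primitives; coordinates are from the bounding-box lower-left.
Vertical leg: 18 × 85, A = 1 530 mm², y = 42.5 mm, Ī = 921 188 mm⁴.
Horizontal leg (remainder): 87 × 18, A = 1 566 mm², y = 9 mm, Ī = 42 282 mm⁴.
Centroid: ȳ = ΣA·y / ΣA = 25.555 mm.
Transfer each piece to the centroidal x-axis using Ī + A·d² with d = y − 25.555:
  vertical leg: d = 16.945 mm → contributes +1 360 489 mm⁴
  horizontal leg (remainder): d = -16.555 mm → contributes +471 485 mm⁴
Total I = 1 831 974 mm⁴.
For the y-axis: x̄ = 35.555 mm.
Repeating about the centroidal y-axis gives I_y = 3 162 114 mm⁴.
Polar second moment: J = I_x + I_y = 4 994 087 mm⁴.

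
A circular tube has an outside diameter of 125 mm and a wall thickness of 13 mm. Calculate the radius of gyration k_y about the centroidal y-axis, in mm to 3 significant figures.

k_y ≈ 39.9 mm

Treat the section as a set of non-overlapping primitives; coordinates are from the bounding-box lower-left.
Outer circle: ⌀125, A = 12 272 mm², x = 62.5 mm, Ī = 11 984 225 mm⁴.
Bore (subtracted): ⌀99, A = 7697.7 mm², x = 62.5 mm, Ī = 4 715 315 mm⁴.
By symmetry the centroid is at mid-width, x̄ = 62.5 mm.
All pieces are centred on the centroidal y-axis, so I = ΣĪ (holes subtracted) = 7 268 910 mm⁴.
Radius of gyration: k = √(I/A) = √(7 268 910 / 4574.2) = 39.864 mm.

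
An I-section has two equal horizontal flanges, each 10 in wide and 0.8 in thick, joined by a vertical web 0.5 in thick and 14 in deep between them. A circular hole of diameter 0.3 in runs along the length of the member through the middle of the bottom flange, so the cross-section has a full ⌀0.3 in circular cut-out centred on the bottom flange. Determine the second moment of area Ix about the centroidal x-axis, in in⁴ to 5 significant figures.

Ix ≈ 987.46 in⁴

Decompose the section into non-overlapping parts with the origin at the bottom-left of its bounding rectangle.
Bottom flange: 10 × 0.8, A = 8 in², y = 0.4 in, Ī = 0.4266667 in⁴.
Web: 0.5 × 14, A = 7 in², y = 7.8 in, Ī = 114.3333 in⁴.
Top flange: 10 × 0.8, A = 8 in², y = 15.2 in, Ī = 0.4266667 in⁴.
Hole (subtracted): ⌀0.3, A = 0.07068583 in², y = 0.4 in, Ī = 0.0003976078 in⁴.
Centroid: ȳ = ΣA·y / ΣA = 7.822813 in.
Transfer each piece to the centroidal x-axis using Ī + A·d² with d = y − 7.822813:
  bottom flange: d = -7.422813 in → contributes +441.2118 in⁴
  web: d = -0.02281251 in → contributes +114.337 in⁴
  top flange: d = 7.377187 in → contributes +435.8098 in⁴
  hole: d = -7.422813 in → contributes −3.895056 in⁴
Total I = 987.4636 in⁴.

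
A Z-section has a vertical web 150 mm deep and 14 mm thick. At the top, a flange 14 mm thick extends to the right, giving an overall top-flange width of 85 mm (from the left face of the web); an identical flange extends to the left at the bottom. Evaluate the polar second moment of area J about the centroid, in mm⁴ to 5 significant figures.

Treat the section as a set of non-overlapping primitives; coordinates are from the bounding-box lower-left.
Web: 14 × 150, A = 2 100 mm², y = 75 mm, Ī = 3 937 500 mm⁴.
Top flange (beyond web): 71 × 14, A = 994 mm², y = 143 mm, Ī = 16235.33 mm⁴.
Bottom flange (beyond web): 71 × 14, A = 994 mm², y = 7 mm, Ī = 16235.33 mm⁴.
Centroid: ȳ = ΣA·y / ΣA = 75 mm.
Transfer each piece to the centroidal x-axis using Ī + A·d² with d = y − 75:
  web: d = 0 mm → contributes +3 937 500 mm⁴
  top flange (beyond web): d = 68 mm → contributes +4 612 491 mm⁴
  bottom flange (beyond web): d = -68 mm → contributes +4 612 491 mm⁴
Total I = 13 162 483 mm⁴.
For the y-axis: x̄ = 78 mm.
Repeating about the centroidal y-axis gives I_y = 4 460 251 mm⁴.
Polar second moment: J = I_x + I_y = 17 622 733 mm⁴.

J ≈ 1.7623 × 10⁷ mm⁴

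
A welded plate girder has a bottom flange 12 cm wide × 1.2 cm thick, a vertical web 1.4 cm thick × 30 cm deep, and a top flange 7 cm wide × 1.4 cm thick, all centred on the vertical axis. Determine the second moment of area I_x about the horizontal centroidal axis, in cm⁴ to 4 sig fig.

Break the section into simple shapes (no overlaps), measuring from the bottom-left corner of the bounding box.
Bottom plate: 12 × 1.2, A = 14.4 cm², y = 0.6 cm, Ī = 1.728 cm⁴.
Web plate: 1.4 × 30, A = 42 cm², y = 16.2 cm, Ī = 3 150 cm⁴.
Top plate: 7 × 1.4, A = 9.8 cm², y = 31.9 cm, Ī = 1.60067 cm⁴.
Centroid: ȳ = ΣA·y / ΣA = 15.1308 cm.
Transfer each piece to the horizontal centroidal axis using Ī + A·d² with d = y − 15.1308:
  bottom plate: d = -14.5308 cm → contributes +3042.21 cm⁴
  web plate: d = 1.06918 cm → contributes +3198.01 cm⁴
  top plate: d = 16.7692 cm → contributes +2757.41 cm⁴
Total I = 8997.64 cm⁴.

I_x ≈ 8998 cm⁴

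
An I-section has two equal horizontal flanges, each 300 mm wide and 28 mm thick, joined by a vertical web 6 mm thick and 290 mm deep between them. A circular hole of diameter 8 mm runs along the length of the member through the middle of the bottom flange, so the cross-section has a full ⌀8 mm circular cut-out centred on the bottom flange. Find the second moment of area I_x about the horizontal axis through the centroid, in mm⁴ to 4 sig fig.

Decompose the section into non-overlapping parts with the origin at the bottom-left of its bounding rectangle.
Bottom flange: 300 × 28, A = 8 400 mm², y = 14 mm, Ī = 548 800 mm⁴.
Web: 6 × 290, A = 1 740 mm², y = 173 mm, Ī = 12 194 500 mm⁴.
Top flange: 300 × 28, A = 8 400 mm², y = 332 mm, Ī = 548 800 mm⁴.
Hole (subtracted): ⌀8, A = 50.2655 mm², y = 14 mm, Ī = 201.062 mm⁴.
Centroid: ȳ = ΣA·y / ΣA = 173.432 mm.
Transfer each piece to the horizontal axis through the centroid using Ī + A·d² with d = y − 173.432:
  bottom flange: d = -159.432 mm → contributes +214 065 399 mm⁴
  web: d = -0.432251 mm → contributes +12 194 825 mm⁴
  top flange: d = 158.568 mm → contributes +211 756 140 mm⁴
  hole: d = -159.432 mm → contributes −1 277 881 mm⁴
Total I = 436 738 483 mm⁴.

I_x ≈ 4.367 × 10⁸ mm⁴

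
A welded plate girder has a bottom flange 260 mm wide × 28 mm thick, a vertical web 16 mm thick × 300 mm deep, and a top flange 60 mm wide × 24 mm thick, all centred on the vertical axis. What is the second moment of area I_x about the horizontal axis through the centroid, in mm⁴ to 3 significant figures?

I_x ≈ 2.02 × 10⁸ mm⁴

Treat the section as a set of non-overlapping primitives; coordinates are from the bounding-box lower-left.
Bottom plate: 260 × 28, A = 7 280 mm², y = 14 mm, Ī = 475 627 mm⁴.
Web plate: 16 × 300, A = 4 800 mm², y = 178 mm, Ī = 36 000 000 mm⁴.
Top plate: 60 × 24, A = 1 440 mm², y = 340 mm, Ī = 69 120 mm⁴.
Centroid: ȳ = ΣA·y / ΣA = 106.95 mm.
Transfer each piece to the horizontal axis through the centroid using Ī + A·d² with d = y − 106.95:
  bottom plate: d = -92.947 mm → contributes +63 368 257 mm⁴
  web plate: d = 71.053 mm → contributes +60 233 112 mm⁴
  top plate: d = 233.05 mm → contributes +78 281 020 mm⁴
Total I = 201 882 388 mm⁴.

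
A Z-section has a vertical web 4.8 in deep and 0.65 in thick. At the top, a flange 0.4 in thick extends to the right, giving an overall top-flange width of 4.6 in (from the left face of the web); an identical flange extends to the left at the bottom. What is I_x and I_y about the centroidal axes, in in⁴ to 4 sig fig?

Break the section into simple shapes (no overlaps), measuring from the bottom-left corner of the bounding box.
Web: 0.65 × 4.8, A = 3.12 in², y = 2.4 in, Ī = 5.9904 in⁴.
Top flange (beyond web): 3.95 × 0.4, A = 1.58 in², y = 4.6 in, Ī = 0.0210667 in⁴.
Bottom flange (beyond web): 3.95 × 0.4, A = 1.58 in², y = 0.2 in, Ī = 0.0210667 in⁴.
Centroid: ȳ = ΣA·y / ΣA = 2.4 in.
Transfer each piece to the centroidal x-axis using Ī + A·d² with d = y − 2.4:
  web: d = 0 in → contributes +5.9904 in⁴
  top flange (beyond web): d = 2.2 in → contributes +7.66827 in⁴
  bottom flange (beyond web): d = -2.2 in → contributes +7.66827 in⁴
Total I = 21.3269 in⁴.
For the y-axis: x̄ = 4.275 in.
Repeating about the centroidal y-axis gives I_y = 20.9349 in⁴.

I_x ≈ 21.33 in⁴, I_y ≈ 20.93 in⁴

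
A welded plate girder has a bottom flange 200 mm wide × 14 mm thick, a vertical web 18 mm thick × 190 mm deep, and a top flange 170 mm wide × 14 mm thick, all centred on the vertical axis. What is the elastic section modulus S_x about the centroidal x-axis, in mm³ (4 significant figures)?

S_x ≈ 5.620 × 10⁵ mm³

Break the section into simple shapes (no overlaps), measuring from the bottom-left corner of the bounding box.
Bottom plate: 200 × 14, A = 2 800 mm², y = 7 mm, Ī = 45733.3 mm⁴.
Web plate: 18 × 190, A = 3 420 mm², y = 109 mm, Ī = 10 288 500 mm⁴.
Top plate: 170 × 14, A = 2 380 mm², y = 211 mm, Ī = 38873.3 mm⁴.
Centroid: ȳ = ΣA·y / ΣA = 104.019 mm.
Transfer each piece to the centroidal x-axis using Ī + A·d² with d = y − 104.019:
  bottom plate: d = -97.0186 mm → contributes +26 401 040 mm⁴
  web plate: d = 4.9814 mm → contributes +10 373 365 mm⁴
  top plate: d = 106.981 mm → contributes +27 278 018 mm⁴
Total I = 64 052 424 mm⁴.
Extreme fibre distance c = 113.981 mm; S = I/c = 561 955 mm³.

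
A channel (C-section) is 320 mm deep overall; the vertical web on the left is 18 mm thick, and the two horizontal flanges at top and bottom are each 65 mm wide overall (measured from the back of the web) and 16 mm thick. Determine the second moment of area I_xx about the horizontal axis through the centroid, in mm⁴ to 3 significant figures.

I_xx ≈ 8.39 × 10⁷ mm⁴

Treat the section as a set of non-overlapping primitives; coordinates are from the bounding-box lower-left.
Web: 18 × 320, A = 5 760 mm², y = 160 mm, Ī = 49 152 000 mm⁴.
Top flange (beyond web): 47 × 16, A = 752 mm², y = 312 mm, Ī = 16 043 mm⁴.
Bottom flange (beyond web): 47 × 16, A = 752 mm², y = 8 mm, Ī = 16 043 mm⁴.
By symmetry the centroid is at mid-height, ȳ = 160 mm.
Transfer each piece to the horizontal axis through the centroid using Ī + A·d² with d = y − 160:
  web: d = 0 mm → contributes +49 152 000 mm⁴
  top flange (beyond web): d = 152 mm → contributes +17 390 251 mm⁴
  bottom flange (beyond web): d = -152 mm → contributes +17 390 251 mm⁴
Total I = 83 932 501 mm⁴.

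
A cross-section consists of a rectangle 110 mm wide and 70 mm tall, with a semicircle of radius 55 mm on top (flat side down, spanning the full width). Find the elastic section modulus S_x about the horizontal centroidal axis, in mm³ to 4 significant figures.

Treat the section as a set of non-overlapping primitives; coordinates are from the bounding-box lower-left.
Rectangular body: 110 × 70, A = 7 700 mm², y = 35 mm, Ī = 3 144 167 mm⁴.
Semicircular cap: semicircle r = 55, A = 4751.66 mm², y = 93.3427 mm, Ī = 1 004 345 mm⁴.
Centroid: ȳ = ΣA·y / ΣA = 57.2641 mm.
Transfer each piece to the horizontal centroidal axis using Ī + A·d² with d = y − 57.2641:
  rectangular body: d = -22.2641 mm → contributes +6 960 974 mm⁴
  semicircular cap: d = 36.0786 mm → contributes +7 189 430 mm⁴
Total I = 14 150 404 mm⁴.
Extreme fibre distance c = 67.7359 mm; S = I/c = 208 905 mm³.

S_x ≈ 2.089 × 10⁵ mm³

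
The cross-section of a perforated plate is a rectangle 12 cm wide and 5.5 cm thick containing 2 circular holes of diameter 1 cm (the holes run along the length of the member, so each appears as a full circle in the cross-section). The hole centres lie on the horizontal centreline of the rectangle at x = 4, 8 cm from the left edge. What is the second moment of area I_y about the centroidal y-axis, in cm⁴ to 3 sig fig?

Treat the section as a set of non-overlapping primitives; coordinates are from the bounding-box lower-left.
Plate: 12 × 5.5, A = 66 cm², x = 6 cm, Ī = 792 cm⁴.
Hole 1 (subtracted): ⌀1, A = 0.7854 cm², x = 4 cm, Ī = 0.049087 cm⁴.
Hole 2 (subtracted): ⌀1, A = 0.7854 cm², x = 8 cm, Ī = 0.049087 cm⁴.
By symmetry the centroid is at mid-width, x̄ = 6 cm.
Transfer each piece to the centroidal y-axis using Ī + A·d² with d = x − 6:
  plate: d = 0 cm → contributes +792 cm⁴
  hole 1: d = -2 cm → contributes −3.1907 cm⁴
  hole 2: d = 2 cm → contributes −3.1907 cm⁴
Total I = 785.62 cm⁴.

I_y ≈ 786 cm⁴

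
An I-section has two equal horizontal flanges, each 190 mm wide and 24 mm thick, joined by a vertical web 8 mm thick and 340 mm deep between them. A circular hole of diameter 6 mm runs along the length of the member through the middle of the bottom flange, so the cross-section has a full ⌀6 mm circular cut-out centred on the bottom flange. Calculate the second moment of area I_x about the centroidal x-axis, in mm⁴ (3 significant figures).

Decompose the section into non-overlapping parts with the origin at the bottom-left of its bounding rectangle.
Bottom flange: 190 × 24, A = 4 560 mm², y = 12 mm, Ī = 218 880 mm⁴.
Web: 8 × 340, A = 2 720 mm², y = 194 mm, Ī = 26 202 667 mm⁴.
Top flange: 190 × 24, A = 4 560 mm², y = 376 mm, Ī = 218 880 mm⁴.
Hole (subtracted): ⌀6, A = 28.274 mm², y = 12 mm, Ī = 63.617 mm⁴.
Centroid: ȳ = ΣA·y / ΣA = 194.44 mm.
Transfer each piece to the centroidal x-axis using Ī + A·d² with d = y − 194.44:
  bottom flange: d = -182.44 mm → contributes +151 988 316 mm⁴
  web: d = -0.43566 mm → contributes +26 203 183 mm⁴
  top flange: d = 181.56 mm → contributes +150 542 055 mm⁴
  hole: d = -182.44 mm → contributes −941 112 mm⁴
Total I = 327 792 442 mm⁴.

I_x ≈ 3.28 × 10⁸ mm⁴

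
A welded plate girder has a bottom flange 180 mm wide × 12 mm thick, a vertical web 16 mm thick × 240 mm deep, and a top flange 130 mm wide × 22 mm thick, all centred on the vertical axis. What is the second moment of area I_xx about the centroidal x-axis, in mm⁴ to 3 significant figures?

Break the section into simple shapes (no overlaps), measuring from the bottom-left corner of the bounding box.
Bottom plate: 180 × 12, A = 2 160 mm², y = 6 mm, Ī = 25 920 mm⁴.
Web plate: 16 × 240, A = 3 840 mm², y = 132 mm, Ī = 18 432 000 mm⁴.
Top plate: 130 × 22, A = 2 860 mm², y = 263 mm, Ī = 115 353 mm⁴.
Centroid: ȳ = ΣA·y / ΣA = 143.57 mm.
Transfer each piece to the centroidal x-axis using Ī + A·d² with d = y − 143.57:
  bottom plate: d = -137.57 mm → contributes +40 904 326 mm⁴
  web plate: d = -11.569 mm → contributes +18 945 939 mm⁴
  top plate: d = 119.43 mm → contributes +40 909 821 mm⁴
Total I = 100 760 086 mm⁴.

I_xx ≈ 1.01 × 10⁸ mm⁴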